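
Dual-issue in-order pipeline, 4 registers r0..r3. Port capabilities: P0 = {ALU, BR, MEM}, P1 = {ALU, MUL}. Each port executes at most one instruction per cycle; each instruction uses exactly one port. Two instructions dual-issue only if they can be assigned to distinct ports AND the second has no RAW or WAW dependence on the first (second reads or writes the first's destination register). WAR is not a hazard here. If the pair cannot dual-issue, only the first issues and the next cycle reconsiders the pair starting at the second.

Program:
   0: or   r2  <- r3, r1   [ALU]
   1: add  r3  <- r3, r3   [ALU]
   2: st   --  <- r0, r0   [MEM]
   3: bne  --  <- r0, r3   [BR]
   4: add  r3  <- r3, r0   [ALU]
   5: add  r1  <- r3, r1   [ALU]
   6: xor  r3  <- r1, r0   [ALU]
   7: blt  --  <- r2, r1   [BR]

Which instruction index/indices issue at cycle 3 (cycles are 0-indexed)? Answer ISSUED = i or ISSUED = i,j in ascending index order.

ISSUED = 5

c0: i0&i1 or/add  dual
c1: i2 st  no-port MEM/BR
c2: i3&i4 bne/add  dual
c3: i5 add  RAW r1
c4: i6&i7 xor/blt  dual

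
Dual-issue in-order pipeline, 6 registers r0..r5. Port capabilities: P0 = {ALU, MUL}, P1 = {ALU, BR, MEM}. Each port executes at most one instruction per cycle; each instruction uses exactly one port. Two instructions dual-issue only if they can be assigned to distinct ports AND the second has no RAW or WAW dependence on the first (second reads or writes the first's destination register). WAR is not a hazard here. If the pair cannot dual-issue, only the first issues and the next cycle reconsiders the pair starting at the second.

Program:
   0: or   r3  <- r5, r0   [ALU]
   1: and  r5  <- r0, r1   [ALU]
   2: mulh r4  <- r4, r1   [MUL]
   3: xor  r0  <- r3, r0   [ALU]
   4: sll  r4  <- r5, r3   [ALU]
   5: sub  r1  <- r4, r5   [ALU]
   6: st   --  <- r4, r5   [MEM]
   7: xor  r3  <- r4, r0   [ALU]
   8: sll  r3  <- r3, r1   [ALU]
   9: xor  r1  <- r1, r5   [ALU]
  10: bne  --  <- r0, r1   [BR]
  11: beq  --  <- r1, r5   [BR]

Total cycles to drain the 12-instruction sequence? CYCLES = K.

[0] i0+i1  or.ALU and.ALU  -- 2-wide
[1] i2+i3  mulh.MUL xor.ALU  -- 2-wide
[2] i4  sll.ALU  -- RAW r4
[3] i5+i6  sub.ALU st.MEM  -- 2-wide
[4] i7  xor.ALU  -- RAW+WAW r3
[5] i8+i9  sll.ALU xor.ALU  -- 2-wide
[6] i10  bne.BR  -- no-port BR/BR
[7] i11  beq.BR  -- tail

CYCLES = 8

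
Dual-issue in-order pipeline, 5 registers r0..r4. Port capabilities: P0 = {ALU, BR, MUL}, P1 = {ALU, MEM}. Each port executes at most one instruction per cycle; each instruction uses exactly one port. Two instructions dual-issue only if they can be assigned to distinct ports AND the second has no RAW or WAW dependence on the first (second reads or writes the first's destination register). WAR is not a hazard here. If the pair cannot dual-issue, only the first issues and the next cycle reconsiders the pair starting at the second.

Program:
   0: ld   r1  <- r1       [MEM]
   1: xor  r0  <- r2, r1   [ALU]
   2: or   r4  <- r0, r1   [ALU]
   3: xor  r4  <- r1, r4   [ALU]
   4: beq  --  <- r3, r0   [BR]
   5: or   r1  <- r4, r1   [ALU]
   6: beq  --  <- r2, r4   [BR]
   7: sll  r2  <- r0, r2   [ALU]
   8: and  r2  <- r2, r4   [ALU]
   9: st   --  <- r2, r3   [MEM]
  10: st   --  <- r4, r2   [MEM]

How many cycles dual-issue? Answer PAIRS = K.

PAIRS = 2

[0] i0  ld  -- RAW r1
[1] i1  xor  -- RAW r0
[2] i2  or  -- RAW+WAW r4
[3] i3+i4  xor;beq  -- pair
[4] i5+i6  or;beq  -- pair
[5] i7  sll  -- RAW+WAW r2
[6] i8  and  -- RAW r2
[7] i9  st  -- no-port MEM/MEM
[8] i10  st  -- tail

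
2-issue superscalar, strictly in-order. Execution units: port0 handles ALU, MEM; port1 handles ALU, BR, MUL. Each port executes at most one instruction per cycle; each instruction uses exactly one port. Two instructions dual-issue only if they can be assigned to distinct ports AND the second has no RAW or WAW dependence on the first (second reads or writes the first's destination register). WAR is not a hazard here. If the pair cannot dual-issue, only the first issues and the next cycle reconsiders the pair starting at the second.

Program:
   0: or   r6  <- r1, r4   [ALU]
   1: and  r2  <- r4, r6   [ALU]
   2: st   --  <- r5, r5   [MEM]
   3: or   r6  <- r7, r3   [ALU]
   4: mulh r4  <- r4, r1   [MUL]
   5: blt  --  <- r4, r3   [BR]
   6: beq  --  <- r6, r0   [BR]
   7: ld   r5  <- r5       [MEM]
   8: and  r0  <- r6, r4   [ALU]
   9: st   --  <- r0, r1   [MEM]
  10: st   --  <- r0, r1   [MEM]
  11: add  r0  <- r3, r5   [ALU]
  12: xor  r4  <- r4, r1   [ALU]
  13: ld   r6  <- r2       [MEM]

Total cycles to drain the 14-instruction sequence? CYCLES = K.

CYCLES = 9

t=0 i0:or.ALU ; RAW r6
t=1 i1/i2:and.ALU;st.MEM ; dual
t=2 i3/i4:or.ALU;mulh.MUL ; dual
t=3 i5:blt.BR ; no-port BR/BR
t=4 i6/i7:beq.BR;ld.MEM ; dual
t=5 i8:and.ALU ; RAW r0
t=6 i9:st.MEM ; no-port MEM/MEM
t=7 i10/i11:st.MEM;add.ALU ; dual
t=8 i12/i13:xor.ALU;ld.MEM ; dual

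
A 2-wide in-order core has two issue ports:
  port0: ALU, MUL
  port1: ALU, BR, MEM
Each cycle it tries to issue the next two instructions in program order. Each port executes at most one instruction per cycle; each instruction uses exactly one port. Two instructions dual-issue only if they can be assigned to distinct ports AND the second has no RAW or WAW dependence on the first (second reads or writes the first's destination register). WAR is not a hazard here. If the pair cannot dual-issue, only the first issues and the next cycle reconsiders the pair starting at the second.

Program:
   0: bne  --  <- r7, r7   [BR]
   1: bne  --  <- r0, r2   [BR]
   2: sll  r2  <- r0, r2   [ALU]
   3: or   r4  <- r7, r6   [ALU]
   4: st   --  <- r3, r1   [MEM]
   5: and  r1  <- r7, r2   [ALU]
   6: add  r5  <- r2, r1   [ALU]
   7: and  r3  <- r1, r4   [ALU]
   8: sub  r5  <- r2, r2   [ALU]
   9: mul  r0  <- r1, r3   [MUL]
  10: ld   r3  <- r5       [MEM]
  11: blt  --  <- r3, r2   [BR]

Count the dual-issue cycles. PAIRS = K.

t=0 i0:bne.BR ; no-port BR/BR
t=1 i1+i2:bne.BR+sll.ALU ; dual
t=2 i3+i4:or.ALU+st.MEM ; dual
t=3 i5:and.ALU ; RAW r1
t=4 i6+i7:add.ALU+and.ALU ; dual
t=5 i8+i9:sub.ALU+mul.MUL ; dual
t=6 i10:ld.MEM ; no-port MEM/BR
t=7 i11:blt.BR ; tail

PAIRS = 4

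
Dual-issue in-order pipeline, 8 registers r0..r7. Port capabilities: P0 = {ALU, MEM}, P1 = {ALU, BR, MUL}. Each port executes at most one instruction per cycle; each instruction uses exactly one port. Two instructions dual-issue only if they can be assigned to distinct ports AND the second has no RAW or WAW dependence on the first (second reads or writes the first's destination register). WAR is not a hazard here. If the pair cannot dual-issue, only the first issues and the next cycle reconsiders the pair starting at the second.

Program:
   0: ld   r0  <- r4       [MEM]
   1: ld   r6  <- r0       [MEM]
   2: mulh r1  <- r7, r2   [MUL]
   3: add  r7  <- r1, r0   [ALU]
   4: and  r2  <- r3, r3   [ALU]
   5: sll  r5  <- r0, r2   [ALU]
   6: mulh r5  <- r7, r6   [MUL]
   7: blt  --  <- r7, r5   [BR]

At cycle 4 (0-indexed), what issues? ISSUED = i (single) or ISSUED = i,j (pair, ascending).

  cy0 -> i0 (ld) no-port MEM/MEM
  cy1 -> i1&i2 (ld;mulh) dual
  cy2 -> i3&i4 (add;and) dual
  cy3 -> i5 (sll) WAW r5
  cy4 -> i6 (mulh) no-port MUL/BR
  cy5 -> i7 (blt) tail

ISSUED = 6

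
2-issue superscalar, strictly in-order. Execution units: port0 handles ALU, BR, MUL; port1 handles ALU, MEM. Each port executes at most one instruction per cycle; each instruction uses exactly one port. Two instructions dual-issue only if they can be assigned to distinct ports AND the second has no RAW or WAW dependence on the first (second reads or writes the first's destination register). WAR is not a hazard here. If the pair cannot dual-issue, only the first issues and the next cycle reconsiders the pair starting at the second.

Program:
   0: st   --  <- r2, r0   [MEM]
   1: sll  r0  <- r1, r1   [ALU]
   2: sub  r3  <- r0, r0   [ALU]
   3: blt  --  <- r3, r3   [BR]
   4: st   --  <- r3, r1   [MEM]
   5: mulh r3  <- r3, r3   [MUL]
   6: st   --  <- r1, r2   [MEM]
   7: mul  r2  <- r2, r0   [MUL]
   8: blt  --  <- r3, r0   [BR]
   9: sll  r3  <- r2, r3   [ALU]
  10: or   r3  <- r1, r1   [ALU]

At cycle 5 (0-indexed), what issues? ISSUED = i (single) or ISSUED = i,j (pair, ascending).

[0] i0&i1  st sll  -- dual
[1] i2  sub  -- RAW r3
[2] i3&i4  blt st  -- dual
[3] i5&i6  mulh st  -- dual
[4] i7  mul  -- no-port MUL/BR
[5] i8&i9  blt sll  -- dual
[6] i10  or  -- tail

ISSUED = 8,9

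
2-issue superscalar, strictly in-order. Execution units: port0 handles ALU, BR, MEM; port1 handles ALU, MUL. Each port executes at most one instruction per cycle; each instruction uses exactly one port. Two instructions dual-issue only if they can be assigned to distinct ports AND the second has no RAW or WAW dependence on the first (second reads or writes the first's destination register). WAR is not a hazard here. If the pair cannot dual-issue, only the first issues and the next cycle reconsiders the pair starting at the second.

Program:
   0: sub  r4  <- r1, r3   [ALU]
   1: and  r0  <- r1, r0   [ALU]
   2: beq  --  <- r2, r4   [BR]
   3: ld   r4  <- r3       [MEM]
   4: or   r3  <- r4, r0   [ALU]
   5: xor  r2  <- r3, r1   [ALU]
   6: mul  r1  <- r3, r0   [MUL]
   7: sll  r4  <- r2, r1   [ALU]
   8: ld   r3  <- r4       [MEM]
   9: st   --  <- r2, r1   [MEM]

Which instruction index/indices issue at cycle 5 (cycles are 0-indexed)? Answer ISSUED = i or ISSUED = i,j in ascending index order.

[0] i0,i1  sub.ALU and.ALU  -- dual
[1] i2  beq.BR  -- no-port BR/MEM
[2] i3  ld.MEM  -- RAW r4
[3] i4  or.ALU  -- RAW r3
[4] i5,i6  xor.ALU mul.MUL  -- dual
[5] i7  sll.ALU  -- RAW r4
[6] i8  ld.MEM  -- no-port MEM/MEM
[7] i9  st.MEM  -- tail

ISSUED = 7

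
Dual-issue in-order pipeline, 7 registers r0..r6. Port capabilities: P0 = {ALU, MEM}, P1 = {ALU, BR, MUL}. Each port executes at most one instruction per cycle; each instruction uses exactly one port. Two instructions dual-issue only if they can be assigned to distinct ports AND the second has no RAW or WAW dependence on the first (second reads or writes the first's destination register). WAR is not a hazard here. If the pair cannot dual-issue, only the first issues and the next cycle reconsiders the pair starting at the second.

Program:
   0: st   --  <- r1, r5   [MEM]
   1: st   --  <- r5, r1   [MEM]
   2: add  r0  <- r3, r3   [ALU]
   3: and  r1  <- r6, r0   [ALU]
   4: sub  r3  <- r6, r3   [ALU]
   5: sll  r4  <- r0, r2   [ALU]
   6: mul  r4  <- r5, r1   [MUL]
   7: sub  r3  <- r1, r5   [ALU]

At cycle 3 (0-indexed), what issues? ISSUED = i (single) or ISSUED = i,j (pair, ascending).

ISSUED = 5

#0 head=0: st.MEM i0 no-port MEM/MEM
#1 head=1: st.MEM+add.ALU i1/i2 pair
#2 head=3: and.ALU+sub.ALU i3/i4 pair
#3 head=5: sll.ALU i5 WAW r4
#4 head=6: mul.MUL+sub.ALU i6/i7 pair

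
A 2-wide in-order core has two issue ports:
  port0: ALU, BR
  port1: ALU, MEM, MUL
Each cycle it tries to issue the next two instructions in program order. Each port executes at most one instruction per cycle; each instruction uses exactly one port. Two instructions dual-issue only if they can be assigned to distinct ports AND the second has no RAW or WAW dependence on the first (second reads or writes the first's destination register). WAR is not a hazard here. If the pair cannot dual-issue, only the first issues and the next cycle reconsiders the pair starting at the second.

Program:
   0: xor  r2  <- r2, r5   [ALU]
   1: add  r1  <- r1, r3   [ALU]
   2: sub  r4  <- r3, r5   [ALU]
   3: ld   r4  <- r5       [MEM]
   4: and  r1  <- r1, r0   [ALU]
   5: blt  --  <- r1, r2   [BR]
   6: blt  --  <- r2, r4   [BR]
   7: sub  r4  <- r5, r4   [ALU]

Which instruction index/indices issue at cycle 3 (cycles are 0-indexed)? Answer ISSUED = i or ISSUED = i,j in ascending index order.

ISSUED = 5

0. xor.ALU add.ALU @i0&i1  | dual
1. sub.ALU @i2  | WAW r4
2. ld.MEM and.ALU @i3&i4  | dual
3. blt.BR @i5  | no-port BR/BR
4. blt.BR sub.ALU @i6&i7  | dual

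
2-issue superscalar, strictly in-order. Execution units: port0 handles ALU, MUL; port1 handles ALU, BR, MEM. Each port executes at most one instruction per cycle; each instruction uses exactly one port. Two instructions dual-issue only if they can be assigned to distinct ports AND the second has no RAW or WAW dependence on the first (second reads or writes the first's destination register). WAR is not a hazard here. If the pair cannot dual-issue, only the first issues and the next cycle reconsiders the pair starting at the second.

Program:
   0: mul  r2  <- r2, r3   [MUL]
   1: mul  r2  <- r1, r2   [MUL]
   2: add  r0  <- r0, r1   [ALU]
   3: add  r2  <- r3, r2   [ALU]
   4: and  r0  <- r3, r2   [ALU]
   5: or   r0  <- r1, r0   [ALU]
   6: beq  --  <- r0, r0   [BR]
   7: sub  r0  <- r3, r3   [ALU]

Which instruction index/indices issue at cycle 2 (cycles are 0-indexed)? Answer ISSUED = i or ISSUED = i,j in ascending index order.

[0] i0  mul.MUL  -- no-port MUL/MUL
[1] i1+i2  mul.MUL/add.ALU  -- pair
[2] i3  add.ALU  -- RAW r2
[3] i4  and.ALU  -- RAW+WAW r0
[4] i5  or.ALU  -- RAW r0
[5] i6+i7  beq.BR/sub.ALU  -- pair

ISSUED = 3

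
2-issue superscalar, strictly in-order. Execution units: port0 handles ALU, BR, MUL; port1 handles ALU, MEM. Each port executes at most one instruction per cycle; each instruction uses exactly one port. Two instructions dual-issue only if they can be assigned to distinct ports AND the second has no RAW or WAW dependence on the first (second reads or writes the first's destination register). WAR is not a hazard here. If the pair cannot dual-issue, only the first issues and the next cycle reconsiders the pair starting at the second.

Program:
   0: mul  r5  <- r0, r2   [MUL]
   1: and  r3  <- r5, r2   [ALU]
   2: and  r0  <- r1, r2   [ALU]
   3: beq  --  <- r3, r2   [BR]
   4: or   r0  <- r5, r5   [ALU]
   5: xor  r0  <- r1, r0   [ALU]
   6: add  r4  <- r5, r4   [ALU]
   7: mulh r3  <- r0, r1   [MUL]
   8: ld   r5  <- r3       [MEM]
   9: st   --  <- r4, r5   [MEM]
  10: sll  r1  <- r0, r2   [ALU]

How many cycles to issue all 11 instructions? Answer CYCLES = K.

t=0 i0:mul ; RAW r5
t=1 i1+i2:and;and ; dual
t=2 i3+i4:beq;or ; dual
t=3 i5+i6:xor;add ; dual
t=4 i7:mulh ; RAW r3
t=5 i8:ld ; no-port MEM/MEM
t=6 i9+i10:st;sll ; dual

CYCLES = 7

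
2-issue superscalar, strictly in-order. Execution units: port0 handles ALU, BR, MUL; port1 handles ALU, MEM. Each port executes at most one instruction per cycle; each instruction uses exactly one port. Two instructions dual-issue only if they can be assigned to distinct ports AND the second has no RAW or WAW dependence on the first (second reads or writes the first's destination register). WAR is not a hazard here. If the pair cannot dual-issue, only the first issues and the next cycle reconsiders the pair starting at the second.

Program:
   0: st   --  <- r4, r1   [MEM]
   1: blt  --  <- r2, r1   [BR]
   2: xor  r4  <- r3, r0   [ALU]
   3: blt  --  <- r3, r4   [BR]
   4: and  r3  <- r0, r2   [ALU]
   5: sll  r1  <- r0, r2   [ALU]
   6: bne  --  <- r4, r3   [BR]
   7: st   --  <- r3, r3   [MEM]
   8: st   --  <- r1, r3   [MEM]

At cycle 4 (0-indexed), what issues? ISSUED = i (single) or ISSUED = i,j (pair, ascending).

ISSUED = 7

  cy0 -> i0&i1 (st.MEM blt.BR) pair
  cy1 -> i2 (xor.ALU) RAW r4
  cy2 -> i3&i4 (blt.BR and.ALU) pair
  cy3 -> i5&i6 (sll.ALU bne.BR) pair
  cy4 -> i7 (st.MEM) no-port MEM/MEM
  cy5 -> i8 (st.MEM) tail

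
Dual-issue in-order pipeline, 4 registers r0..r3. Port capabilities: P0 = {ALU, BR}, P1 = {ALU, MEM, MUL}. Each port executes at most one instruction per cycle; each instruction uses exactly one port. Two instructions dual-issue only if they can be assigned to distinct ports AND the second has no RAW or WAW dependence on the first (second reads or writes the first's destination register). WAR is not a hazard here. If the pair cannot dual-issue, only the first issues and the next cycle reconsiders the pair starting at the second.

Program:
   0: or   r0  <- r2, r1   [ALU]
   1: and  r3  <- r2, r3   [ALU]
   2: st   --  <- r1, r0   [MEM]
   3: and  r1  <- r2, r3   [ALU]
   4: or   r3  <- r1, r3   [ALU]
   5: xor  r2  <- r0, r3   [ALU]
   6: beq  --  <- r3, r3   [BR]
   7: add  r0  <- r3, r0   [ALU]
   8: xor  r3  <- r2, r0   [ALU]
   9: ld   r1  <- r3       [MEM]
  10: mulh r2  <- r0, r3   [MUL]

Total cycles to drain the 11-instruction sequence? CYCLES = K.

#0 head=0: or and i0&i1 pair
#1 head=2: st and i2&i3 pair
#2 head=4: or i4 RAW r3
#3 head=5: xor beq i5&i6 pair
#4 head=7: add i7 RAW r0
#5 head=8: xor i8 RAW r3
#6 head=9: ld i9 no-port MEM/MUL
#7 head=10: mulh i10 tail

CYCLES = 8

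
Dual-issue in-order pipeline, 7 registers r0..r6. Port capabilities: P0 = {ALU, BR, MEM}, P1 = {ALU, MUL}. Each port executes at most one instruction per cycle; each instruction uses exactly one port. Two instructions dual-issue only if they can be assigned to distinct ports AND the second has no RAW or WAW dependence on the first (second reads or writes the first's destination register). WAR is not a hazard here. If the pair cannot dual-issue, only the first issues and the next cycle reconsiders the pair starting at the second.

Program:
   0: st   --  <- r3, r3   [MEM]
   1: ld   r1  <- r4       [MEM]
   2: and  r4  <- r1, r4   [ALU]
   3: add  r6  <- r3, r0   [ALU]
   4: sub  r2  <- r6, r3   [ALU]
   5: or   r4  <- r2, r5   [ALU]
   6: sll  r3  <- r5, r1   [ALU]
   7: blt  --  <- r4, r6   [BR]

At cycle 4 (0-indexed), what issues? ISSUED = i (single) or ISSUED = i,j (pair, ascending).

c0: i0 st  no-port MEM/MEM
c1: i1 ld  RAW r1
c2: i2/i3 and;add  2-wide
c3: i4 sub  RAW r2
c4: i5/i6 or;sll  2-wide
c5: i7 blt  tail

ISSUED = 5,6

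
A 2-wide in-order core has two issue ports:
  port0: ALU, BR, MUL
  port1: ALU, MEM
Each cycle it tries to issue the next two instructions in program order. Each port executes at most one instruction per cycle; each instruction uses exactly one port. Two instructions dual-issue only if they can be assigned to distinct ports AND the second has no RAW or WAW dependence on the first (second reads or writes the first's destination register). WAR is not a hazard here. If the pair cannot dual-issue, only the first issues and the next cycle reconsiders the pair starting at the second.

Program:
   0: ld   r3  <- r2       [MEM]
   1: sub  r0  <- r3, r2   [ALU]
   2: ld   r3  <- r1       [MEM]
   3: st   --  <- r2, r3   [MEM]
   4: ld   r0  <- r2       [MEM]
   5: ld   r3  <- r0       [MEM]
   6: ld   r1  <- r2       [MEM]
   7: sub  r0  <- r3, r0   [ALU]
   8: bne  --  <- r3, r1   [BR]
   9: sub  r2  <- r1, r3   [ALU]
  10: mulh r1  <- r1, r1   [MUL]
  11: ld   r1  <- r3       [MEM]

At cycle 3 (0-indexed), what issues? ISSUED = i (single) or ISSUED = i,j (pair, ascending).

ISSUED = 4

  cy0 -> i0 (ld.MEM) RAW r3
  cy1 -> i1/i2 (sub.ALU/ld.MEM) 2-wide
  cy2 -> i3 (st.MEM) no-port MEM/MEM
  cy3 -> i4 (ld.MEM) no-port MEM/MEM
  cy4 -> i5 (ld.MEM) no-port MEM/MEM
  cy5 -> i6/i7 (ld.MEM/sub.ALU) 2-wide
  cy6 -> i8/i9 (bne.BR/sub.ALU) 2-wide
  cy7 -> i10 (mulh.MUL) WAW r1
  cy8 -> i11 (ld.MEM) tail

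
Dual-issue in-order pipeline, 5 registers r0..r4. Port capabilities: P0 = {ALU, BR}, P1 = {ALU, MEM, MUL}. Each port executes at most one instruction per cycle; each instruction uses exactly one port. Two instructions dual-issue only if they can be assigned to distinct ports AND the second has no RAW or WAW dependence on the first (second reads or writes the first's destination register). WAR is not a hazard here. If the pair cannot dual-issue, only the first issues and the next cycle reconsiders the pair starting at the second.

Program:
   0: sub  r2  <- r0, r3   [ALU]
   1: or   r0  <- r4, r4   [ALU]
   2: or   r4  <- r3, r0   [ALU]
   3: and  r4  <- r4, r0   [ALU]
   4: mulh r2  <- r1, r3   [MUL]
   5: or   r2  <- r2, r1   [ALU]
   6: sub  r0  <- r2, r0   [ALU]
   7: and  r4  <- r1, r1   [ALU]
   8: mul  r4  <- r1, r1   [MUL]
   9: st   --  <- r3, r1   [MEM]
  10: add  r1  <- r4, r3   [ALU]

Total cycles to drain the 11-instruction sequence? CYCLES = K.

CYCLES = 7

#0 head=0: sub;or i0&i1 2-wide
#1 head=2: or i2 RAW+WAW r4
#2 head=3: and;mulh i3&i4 2-wide
#3 head=5: or i5 RAW r2
#4 head=6: sub;and i6&i7 2-wide
#5 head=8: mul i8 no-port MUL/MEM
#6 head=9: st;add i9&i10 2-wide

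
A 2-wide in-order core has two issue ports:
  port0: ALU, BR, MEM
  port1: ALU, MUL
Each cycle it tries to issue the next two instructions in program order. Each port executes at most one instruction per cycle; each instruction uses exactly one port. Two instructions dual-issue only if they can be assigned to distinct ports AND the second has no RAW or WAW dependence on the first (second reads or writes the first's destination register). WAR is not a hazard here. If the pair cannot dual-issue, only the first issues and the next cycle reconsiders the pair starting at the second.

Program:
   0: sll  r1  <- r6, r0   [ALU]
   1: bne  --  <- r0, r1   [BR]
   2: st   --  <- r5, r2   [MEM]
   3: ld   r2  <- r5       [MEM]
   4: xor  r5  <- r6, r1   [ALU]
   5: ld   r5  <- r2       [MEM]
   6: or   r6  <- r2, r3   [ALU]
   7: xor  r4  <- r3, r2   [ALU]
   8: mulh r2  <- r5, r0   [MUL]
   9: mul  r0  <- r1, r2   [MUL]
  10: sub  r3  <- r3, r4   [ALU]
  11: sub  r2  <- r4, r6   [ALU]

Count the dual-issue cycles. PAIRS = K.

PAIRS = 4

t=0 i0:sll.ALU ; RAW r1
t=1 i1:bne.BR ; no-port BR/MEM
t=2 i2:st.MEM ; no-port MEM/MEM
t=3 i3+i4:ld.MEM;xor.ALU ; 2-wide
t=4 i5+i6:ld.MEM;or.ALU ; 2-wide
t=5 i7+i8:xor.ALU;mulh.MUL ; 2-wide
t=6 i9+i10:mul.MUL;sub.ALU ; 2-wide
t=7 i11:sub.ALU ; tail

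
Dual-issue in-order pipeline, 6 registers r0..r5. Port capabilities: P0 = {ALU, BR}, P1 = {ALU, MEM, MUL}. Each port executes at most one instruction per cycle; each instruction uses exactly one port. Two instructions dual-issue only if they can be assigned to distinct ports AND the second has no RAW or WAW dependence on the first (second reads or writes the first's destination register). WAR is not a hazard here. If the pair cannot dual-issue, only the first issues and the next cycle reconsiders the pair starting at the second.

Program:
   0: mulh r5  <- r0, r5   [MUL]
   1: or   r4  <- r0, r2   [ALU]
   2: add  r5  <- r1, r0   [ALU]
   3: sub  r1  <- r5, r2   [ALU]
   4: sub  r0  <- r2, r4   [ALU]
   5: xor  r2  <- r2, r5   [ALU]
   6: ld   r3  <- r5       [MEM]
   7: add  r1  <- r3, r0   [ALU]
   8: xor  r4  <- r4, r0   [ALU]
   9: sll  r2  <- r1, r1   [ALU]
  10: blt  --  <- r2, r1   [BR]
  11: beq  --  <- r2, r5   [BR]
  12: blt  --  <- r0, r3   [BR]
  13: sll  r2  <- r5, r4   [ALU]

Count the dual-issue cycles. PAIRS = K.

  cy0 -> i0&i1 (mulh or) dual
  cy1 -> i2 (add) RAW r5
  cy2 -> i3&i4 (sub sub) dual
  cy3 -> i5&i6 (xor ld) dual
  cy4 -> i7&i8 (add xor) dual
  cy5 -> i9 (sll) RAW r2
  cy6 -> i10 (blt) no-port BR/BR
  cy7 -> i11 (beq) no-port BR/BR
  cy8 -> i12&i13 (blt sll) dual

PAIRS = 5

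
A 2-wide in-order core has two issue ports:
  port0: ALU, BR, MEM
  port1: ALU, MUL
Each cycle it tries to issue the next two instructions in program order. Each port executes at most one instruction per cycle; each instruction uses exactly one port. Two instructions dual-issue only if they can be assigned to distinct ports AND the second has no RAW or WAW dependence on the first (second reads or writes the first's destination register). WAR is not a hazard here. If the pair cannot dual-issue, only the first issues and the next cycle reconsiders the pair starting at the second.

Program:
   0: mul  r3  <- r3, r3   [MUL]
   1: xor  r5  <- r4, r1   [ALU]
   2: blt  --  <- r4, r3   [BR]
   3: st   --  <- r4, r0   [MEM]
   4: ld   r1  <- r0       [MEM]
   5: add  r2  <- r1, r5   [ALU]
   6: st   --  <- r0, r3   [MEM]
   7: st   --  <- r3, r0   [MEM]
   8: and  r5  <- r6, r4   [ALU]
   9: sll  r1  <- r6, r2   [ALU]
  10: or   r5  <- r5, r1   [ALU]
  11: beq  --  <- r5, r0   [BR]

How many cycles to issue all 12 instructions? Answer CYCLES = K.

#0 head=0: mul.MUL;xor.ALU i0,i1 pair
#1 head=2: blt.BR i2 no-port BR/MEM
#2 head=3: st.MEM i3 no-port MEM/MEM
#3 head=4: ld.MEM i4 RAW r1
#4 head=5: add.ALU;st.MEM i5,i6 pair
#5 head=7: st.MEM;and.ALU i7,i8 pair
#6 head=9: sll.ALU i9 RAW r1
#7 head=10: or.ALU i10 RAW r5
#8 head=11: beq.BR i11 tail

CYCLES = 9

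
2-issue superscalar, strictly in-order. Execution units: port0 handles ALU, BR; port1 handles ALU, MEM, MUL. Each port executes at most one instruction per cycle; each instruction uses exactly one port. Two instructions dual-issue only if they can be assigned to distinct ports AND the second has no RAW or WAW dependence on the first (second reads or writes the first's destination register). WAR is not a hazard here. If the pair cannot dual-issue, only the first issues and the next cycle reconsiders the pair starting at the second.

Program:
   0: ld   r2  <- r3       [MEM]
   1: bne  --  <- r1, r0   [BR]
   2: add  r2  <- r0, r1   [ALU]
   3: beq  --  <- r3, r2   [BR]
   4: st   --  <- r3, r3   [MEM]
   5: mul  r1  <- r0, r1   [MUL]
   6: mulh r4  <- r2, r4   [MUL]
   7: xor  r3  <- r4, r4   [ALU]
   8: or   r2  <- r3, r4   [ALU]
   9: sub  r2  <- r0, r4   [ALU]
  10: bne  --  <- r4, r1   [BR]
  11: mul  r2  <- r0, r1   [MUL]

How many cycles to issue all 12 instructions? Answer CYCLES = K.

t=0 i0,i1:ld+bne ; 2-wide
t=1 i2:add ; RAW r2
t=2 i3,i4:beq+st ; 2-wide
t=3 i5:mul ; no-port MUL/MUL
t=4 i6:mulh ; RAW r4
t=5 i7:xor ; RAW r3
t=6 i8:or ; WAW r2
t=7 i9,i10:sub+bne ; 2-wide
t=8 i11:mul ; tail

CYCLES = 9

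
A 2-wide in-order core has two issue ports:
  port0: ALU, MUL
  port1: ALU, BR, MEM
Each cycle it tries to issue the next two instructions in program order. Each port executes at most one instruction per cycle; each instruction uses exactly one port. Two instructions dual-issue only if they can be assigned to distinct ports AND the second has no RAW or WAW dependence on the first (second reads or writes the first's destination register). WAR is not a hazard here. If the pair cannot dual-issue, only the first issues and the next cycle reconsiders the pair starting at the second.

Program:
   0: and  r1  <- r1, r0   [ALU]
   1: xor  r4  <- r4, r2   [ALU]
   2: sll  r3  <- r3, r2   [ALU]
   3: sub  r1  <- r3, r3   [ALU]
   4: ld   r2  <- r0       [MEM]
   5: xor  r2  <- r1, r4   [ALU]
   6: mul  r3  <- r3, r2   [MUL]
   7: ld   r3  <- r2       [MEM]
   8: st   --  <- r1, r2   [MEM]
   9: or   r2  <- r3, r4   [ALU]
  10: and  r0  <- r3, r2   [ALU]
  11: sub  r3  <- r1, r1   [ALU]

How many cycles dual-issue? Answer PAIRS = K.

0. and.ALU xor.ALU @i0/i1  | 2-wide
1. sll.ALU @i2  | RAW r3
2. sub.ALU ld.MEM @i3/i4  | 2-wide
3. xor.ALU @i5  | RAW r2
4. mul.MUL @i6  | WAW r3
5. ld.MEM @i7  | no-port MEM/MEM
6. st.MEM or.ALU @i8/i9  | 2-wide
7. and.ALU sub.ALU @i10/i11  | 2-wide

PAIRS = 4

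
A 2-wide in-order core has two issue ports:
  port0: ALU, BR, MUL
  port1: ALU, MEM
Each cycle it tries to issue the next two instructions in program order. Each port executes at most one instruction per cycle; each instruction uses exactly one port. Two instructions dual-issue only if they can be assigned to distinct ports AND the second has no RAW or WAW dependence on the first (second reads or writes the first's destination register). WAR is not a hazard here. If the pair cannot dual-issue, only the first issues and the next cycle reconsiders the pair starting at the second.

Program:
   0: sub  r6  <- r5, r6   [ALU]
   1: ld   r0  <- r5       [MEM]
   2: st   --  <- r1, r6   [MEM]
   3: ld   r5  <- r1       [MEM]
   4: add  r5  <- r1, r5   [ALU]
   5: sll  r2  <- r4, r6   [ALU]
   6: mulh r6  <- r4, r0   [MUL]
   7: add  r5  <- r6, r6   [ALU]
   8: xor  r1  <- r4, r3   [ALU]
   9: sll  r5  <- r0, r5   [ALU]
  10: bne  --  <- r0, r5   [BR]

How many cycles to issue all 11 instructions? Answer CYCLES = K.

[0] i0+i1  sub.ALU+ld.MEM  -- dual
[1] i2  st.MEM  -- no-port MEM/MEM
[2] i3  ld.MEM  -- RAW+WAW r5
[3] i4+i5  add.ALU+sll.ALU  -- dual
[4] i6  mulh.MUL  -- RAW r6
[5] i7+i8  add.ALU+xor.ALU  -- dual
[6] i9  sll.ALU  -- RAW r5
[7] i10  bne.BR  -- tail

CYCLES = 8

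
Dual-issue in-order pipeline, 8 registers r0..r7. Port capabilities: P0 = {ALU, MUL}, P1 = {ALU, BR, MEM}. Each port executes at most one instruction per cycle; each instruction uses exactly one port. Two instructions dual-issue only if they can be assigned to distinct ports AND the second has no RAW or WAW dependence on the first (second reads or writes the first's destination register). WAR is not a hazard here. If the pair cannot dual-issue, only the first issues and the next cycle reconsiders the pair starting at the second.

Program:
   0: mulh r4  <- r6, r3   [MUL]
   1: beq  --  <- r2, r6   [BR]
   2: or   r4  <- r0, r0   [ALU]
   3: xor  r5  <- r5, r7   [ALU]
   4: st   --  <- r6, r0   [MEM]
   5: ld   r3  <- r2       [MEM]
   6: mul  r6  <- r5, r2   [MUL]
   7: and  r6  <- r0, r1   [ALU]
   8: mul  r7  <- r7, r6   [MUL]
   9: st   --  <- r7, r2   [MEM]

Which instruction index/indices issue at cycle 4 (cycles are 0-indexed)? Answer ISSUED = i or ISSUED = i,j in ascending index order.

#0 head=0: mulh+beq i0+i1 dual
#1 head=2: or+xor i2+i3 dual
#2 head=4: st i4 no-port MEM/MEM
#3 head=5: ld+mul i5+i6 dual
#4 head=7: and i7 RAW r6
#5 head=8: mul i8 RAW r7
#6 head=9: st i9 tail

ISSUED = 7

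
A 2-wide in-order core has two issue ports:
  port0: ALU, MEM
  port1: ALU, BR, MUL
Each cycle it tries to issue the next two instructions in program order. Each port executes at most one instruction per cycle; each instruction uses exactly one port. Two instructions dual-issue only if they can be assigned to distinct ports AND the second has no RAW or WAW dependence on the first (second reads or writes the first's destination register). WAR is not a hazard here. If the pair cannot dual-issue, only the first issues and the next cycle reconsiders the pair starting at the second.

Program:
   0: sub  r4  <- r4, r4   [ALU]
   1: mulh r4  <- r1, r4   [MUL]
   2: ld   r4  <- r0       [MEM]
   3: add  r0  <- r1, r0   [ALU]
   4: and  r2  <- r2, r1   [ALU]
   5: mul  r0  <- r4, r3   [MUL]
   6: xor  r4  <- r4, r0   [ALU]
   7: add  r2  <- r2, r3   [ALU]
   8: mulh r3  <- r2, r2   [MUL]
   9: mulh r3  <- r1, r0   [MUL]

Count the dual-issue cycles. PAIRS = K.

  cy0 -> i0 (sub) RAW+WAW r4
  cy1 -> i1 (mulh) WAW r4
  cy2 -> i2+i3 (ld/add) dual
  cy3 -> i4+i5 (and/mul) dual
  cy4 -> i6+i7 (xor/add) dual
  cy5 -> i8 (mulh) no-port MUL/MUL
  cy6 -> i9 (mulh) tail

PAIRS = 3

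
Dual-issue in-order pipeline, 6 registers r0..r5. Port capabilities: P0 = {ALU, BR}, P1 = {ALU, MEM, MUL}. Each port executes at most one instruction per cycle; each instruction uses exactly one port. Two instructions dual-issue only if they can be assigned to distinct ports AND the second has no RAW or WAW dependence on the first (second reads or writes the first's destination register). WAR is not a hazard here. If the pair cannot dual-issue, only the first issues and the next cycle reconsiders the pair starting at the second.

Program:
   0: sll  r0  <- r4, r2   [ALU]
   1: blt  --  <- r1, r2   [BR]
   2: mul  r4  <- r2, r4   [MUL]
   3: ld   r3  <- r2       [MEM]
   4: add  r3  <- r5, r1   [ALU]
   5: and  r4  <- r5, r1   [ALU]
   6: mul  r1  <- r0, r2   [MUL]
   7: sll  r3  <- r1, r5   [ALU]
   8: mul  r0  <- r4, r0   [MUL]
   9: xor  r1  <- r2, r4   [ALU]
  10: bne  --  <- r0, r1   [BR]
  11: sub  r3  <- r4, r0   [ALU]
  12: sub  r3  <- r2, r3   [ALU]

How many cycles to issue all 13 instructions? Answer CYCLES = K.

c0: i0/i1 sll.ALU blt.BR  dual
c1: i2 mul.MUL  no-port MUL/MEM
c2: i3 ld.MEM  WAW r3
c3: i4/i5 add.ALU and.ALU  dual
c4: i6 mul.MUL  RAW r1
c5: i7/i8 sll.ALU mul.MUL  dual
c6: i9 xor.ALU  RAW r1
c7: i10/i11 bne.BR sub.ALU  dual
c8: i12 sub.ALU  tail

CYCLES = 9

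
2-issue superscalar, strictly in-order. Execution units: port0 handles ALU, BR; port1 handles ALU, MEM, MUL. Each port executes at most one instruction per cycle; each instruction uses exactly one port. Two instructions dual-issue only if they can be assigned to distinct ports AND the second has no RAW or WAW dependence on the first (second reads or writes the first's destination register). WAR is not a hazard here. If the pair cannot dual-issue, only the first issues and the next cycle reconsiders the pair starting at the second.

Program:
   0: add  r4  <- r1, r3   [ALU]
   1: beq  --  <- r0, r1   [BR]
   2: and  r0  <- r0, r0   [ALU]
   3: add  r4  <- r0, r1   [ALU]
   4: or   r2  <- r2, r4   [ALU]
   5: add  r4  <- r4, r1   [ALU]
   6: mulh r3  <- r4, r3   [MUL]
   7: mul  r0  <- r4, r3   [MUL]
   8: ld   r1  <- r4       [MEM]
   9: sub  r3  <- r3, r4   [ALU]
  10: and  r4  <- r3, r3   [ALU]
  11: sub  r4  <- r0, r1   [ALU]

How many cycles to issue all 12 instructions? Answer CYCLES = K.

0. add.ALU+beq.BR @i0,i1  | pair
1. and.ALU @i2  | RAW r0
2. add.ALU @i3  | RAW r4
3. or.ALU+add.ALU @i4,i5  | pair
4. mulh.MUL @i6  | no-port MUL/MUL
5. mul.MUL @i7  | no-port MUL/MEM
6. ld.MEM+sub.ALU @i8,i9  | pair
7. and.ALU @i10  | WAW r4
8. sub.ALU @i11  | tail

CYCLES = 9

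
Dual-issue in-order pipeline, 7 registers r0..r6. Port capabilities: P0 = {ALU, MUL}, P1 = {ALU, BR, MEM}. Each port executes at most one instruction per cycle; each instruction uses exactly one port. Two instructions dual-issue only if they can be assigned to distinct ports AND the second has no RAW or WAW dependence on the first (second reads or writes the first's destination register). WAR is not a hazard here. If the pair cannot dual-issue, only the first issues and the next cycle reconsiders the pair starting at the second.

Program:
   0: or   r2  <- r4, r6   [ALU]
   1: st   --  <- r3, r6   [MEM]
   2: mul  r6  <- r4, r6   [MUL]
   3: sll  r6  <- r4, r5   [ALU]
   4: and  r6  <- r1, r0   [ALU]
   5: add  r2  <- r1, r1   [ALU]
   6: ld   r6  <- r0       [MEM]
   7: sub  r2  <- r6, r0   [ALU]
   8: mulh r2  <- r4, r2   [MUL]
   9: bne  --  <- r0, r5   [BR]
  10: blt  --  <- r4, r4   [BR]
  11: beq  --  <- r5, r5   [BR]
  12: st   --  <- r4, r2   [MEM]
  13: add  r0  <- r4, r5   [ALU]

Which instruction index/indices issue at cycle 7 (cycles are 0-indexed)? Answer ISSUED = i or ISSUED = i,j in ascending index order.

ISSUED = 10

  cy0 -> i0&i1 (or+st) 2-wide
  cy1 -> i2 (mul) WAW r6
  cy2 -> i3 (sll) WAW r6
  cy3 -> i4&i5 (and+add) 2-wide
  cy4 -> i6 (ld) RAW r6
  cy5 -> i7 (sub) RAW+WAW r2
  cy6 -> i8&i9 (mulh+bne) 2-wide
  cy7 -> i10 (blt) no-port BR/BR
  cy8 -> i11 (beq) no-port BR/MEM
  cy9 -> i12&i13 (st+add) 2-wide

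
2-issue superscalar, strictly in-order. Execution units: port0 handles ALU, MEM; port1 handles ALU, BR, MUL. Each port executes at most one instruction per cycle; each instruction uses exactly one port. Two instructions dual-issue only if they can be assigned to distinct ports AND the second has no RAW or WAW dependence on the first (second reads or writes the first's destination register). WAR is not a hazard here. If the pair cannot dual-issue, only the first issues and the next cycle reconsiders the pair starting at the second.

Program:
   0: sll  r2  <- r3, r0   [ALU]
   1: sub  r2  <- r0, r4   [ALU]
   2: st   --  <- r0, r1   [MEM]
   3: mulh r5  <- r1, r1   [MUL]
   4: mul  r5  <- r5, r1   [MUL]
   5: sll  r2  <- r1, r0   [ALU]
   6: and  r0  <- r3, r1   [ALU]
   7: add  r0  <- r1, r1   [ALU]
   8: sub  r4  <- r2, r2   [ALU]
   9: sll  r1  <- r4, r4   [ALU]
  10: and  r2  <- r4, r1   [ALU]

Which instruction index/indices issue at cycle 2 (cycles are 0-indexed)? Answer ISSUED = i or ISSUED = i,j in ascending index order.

[0] i0  sll  -- WAW r2
[1] i1+i2  sub;st  -- dual
[2] i3  mulh  -- no-port MUL/MUL
[3] i4+i5  mul;sll  -- dual
[4] i6  and  -- WAW r0
[5] i7+i8  add;sub  -- dual
[6] i9  sll  -- RAW r1
[7] i10  and  -- tail

ISSUED = 3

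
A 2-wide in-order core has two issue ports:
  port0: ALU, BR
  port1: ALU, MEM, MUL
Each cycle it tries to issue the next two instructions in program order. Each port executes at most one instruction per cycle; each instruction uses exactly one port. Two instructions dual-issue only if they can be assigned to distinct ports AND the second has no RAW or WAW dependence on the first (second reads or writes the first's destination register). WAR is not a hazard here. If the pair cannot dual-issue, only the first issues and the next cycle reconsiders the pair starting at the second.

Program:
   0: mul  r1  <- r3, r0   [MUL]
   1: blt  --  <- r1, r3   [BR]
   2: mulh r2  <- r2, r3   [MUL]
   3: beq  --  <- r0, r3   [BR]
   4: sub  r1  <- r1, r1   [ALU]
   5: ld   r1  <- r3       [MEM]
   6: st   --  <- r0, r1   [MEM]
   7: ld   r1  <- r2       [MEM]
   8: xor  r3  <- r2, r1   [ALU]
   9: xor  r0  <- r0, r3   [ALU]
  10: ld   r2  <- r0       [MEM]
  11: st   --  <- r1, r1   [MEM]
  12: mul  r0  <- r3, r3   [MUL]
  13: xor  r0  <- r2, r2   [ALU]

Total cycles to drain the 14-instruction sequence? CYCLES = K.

CYCLES = 12

  cy0 -> i0 (mul) RAW r1
  cy1 -> i1+i2 (blt;mulh) pair
  cy2 -> i3+i4 (beq;sub) pair
  cy3 -> i5 (ld) no-port MEM/MEM
  cy4 -> i6 (st) no-port MEM/MEM
  cy5 -> i7 (ld) RAW r1
  cy6 -> i8 (xor) RAW r3
  cy7 -> i9 (xor) RAW r0
  cy8 -> i10 (ld) no-port MEM/MEM
  cy9 -> i11 (st) no-port MEM/MUL
  cy10 -> i12 (mul) WAW r0
  cy11 -> i13 (xor) tail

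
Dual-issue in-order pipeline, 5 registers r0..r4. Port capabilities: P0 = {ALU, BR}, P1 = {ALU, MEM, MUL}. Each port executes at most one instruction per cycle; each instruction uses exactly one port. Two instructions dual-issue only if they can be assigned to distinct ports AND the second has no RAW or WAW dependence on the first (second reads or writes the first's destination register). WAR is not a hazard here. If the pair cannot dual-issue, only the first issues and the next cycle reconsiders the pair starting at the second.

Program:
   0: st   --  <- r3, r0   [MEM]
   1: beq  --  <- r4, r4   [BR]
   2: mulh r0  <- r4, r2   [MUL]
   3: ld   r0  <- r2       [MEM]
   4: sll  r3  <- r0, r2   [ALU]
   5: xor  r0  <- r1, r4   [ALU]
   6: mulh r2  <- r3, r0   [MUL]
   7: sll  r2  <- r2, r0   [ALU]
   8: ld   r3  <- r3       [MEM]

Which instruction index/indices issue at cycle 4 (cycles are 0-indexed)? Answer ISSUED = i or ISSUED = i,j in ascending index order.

ISSUED = 6

[0] i0&i1  st beq  -- dual
[1] i2  mulh  -- no-port MUL/MEM
[2] i3  ld  -- RAW r0
[3] i4&i5  sll xor  -- dual
[4] i6  mulh  -- RAW+WAW r2
[5] i7&i8  sll ld  -- dual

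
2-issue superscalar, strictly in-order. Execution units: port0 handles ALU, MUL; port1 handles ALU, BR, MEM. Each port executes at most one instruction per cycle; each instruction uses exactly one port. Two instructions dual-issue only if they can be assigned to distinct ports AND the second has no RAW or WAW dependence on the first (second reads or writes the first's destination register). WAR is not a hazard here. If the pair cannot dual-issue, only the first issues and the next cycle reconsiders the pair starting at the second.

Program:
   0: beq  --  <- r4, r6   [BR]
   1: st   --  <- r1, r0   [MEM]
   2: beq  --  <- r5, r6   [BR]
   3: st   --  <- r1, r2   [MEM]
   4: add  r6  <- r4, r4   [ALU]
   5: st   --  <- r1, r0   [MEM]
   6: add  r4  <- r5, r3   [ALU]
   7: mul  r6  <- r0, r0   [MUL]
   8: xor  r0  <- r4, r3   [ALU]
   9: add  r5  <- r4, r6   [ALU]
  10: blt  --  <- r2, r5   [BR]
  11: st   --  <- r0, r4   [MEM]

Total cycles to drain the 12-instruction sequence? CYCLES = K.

CYCLES = 9

0. beq.BR @i0  | no-port BR/MEM
1. st.MEM @i1  | no-port MEM/BR
2. beq.BR @i2  | no-port BR/MEM
3. st.MEM add.ALU @i3,i4  | dual
4. st.MEM add.ALU @i5,i6  | dual
5. mul.MUL xor.ALU @i7,i8  | dual
6. add.ALU @i9  | RAW r5
7. blt.BR @i10  | no-port BR/MEM
8. st.MEM @i11  | tail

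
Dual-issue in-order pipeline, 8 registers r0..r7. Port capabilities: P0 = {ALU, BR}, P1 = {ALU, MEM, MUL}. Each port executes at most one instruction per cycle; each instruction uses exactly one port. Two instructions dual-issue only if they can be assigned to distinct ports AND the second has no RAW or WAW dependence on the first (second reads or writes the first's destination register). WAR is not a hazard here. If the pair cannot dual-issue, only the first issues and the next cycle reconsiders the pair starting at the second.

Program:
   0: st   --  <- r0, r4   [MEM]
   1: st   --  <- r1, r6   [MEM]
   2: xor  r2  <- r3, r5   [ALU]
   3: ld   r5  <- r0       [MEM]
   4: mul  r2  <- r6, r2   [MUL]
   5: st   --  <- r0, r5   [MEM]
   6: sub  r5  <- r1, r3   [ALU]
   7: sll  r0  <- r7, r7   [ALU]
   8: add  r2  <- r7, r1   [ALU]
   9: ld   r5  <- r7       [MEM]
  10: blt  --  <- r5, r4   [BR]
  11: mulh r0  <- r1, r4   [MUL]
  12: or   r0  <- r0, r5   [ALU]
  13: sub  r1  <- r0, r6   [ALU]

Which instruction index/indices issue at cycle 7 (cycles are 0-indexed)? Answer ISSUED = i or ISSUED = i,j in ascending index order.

  cy0 -> i0 (st) no-port MEM/MEM
  cy1 -> i1/i2 (st/xor) 2-wide
  cy2 -> i3 (ld) no-port MEM/MUL
  cy3 -> i4 (mul) no-port MUL/MEM
  cy4 -> i5/i6 (st/sub) 2-wide
  cy5 -> i7/i8 (sll/add) 2-wide
  cy6 -> i9 (ld) RAW r5
  cy7 -> i10/i11 (blt/mulh) 2-wide
  cy8 -> i12 (or) RAW r0
  cy9 -> i13 (sub) tail

ISSUED = 10,11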